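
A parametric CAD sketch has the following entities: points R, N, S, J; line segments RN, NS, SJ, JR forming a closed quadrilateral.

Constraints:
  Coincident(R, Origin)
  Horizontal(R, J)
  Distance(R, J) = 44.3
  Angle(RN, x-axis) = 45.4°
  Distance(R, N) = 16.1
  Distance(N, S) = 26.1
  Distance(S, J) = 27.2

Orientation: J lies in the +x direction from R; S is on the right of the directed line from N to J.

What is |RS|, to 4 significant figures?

24.19

R is at the origin; R and J share the same y with |RJ| = 44.3 and J in +x, so J = (44.3, 0). RN runs at 45.4° with |RN| = 16.1, so N = (11.30, 11.46). S is determined by |NS| = 26.1 and |SJ| = 27.2 together: it lies at the intersection of circle(N, 26.1) and circle(J, 27.2). With |NJ| = 34.93, the foot of the radical line on NJ is 16.63 from N and the perpendicular offset is √(26.1² − 16.63²) = 20.12. Taking the right-of-NJ solution: S = (20.41, -13.00).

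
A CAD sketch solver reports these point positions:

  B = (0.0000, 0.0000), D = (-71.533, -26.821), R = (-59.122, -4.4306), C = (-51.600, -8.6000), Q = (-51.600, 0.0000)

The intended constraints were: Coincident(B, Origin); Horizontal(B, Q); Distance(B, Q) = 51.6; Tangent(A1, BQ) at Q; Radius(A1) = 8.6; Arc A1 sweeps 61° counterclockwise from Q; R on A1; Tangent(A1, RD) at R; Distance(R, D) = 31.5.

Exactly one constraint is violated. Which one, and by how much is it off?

Distance(R, D) = 31.5 — off by 5.90.

B = (0.00, 0.00) ✓; B.y = 0.00, Q.y = 0.00 ✓; |BQ| = 51.60 ✓; ∠(CQ, QB) = 90.00° ✓; |CQ| = 8.600 ✓; bearing(C→R) − bearing(C→Q) = 61.00° ✓; |CR| = 8.600 ✓; ∠(CR, RD) = 90.00° ✓; |RD| = 25.60 ✗.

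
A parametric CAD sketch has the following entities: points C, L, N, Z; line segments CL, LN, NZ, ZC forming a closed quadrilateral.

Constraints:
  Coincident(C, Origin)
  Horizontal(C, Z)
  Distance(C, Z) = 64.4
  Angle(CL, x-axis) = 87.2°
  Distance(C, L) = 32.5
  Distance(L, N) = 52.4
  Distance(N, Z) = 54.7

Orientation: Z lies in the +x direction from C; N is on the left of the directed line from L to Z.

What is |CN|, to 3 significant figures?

72.6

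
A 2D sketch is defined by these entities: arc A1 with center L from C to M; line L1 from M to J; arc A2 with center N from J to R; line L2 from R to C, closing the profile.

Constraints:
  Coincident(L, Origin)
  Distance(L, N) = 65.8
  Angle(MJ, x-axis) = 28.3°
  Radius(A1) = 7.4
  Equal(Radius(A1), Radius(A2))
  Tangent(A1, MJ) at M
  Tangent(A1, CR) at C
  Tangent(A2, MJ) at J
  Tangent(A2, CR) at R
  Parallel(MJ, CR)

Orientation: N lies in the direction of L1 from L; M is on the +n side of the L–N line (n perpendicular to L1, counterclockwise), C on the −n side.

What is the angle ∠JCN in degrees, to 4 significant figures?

6.260°

The slot axis is L1's direction at 28.3°, so u = (cos 28.3°, sin 28.3°) = (0.8805, 0.4741) and n = (−sin 28.3°, cos 28.3°) = (-0.4741, 0.8805). L is at the origin and N lies 65.8 along u from L, so N = 65.8·u = (57.94, 31.20). Tangency of A1 to both parallel lines with radius 7.4 puts M and C at L ± 7.4·n: M = (-3.508, 6.516), C = (3.508, -6.516). Equal radii place J and R the same way about N: J = N + 7.4·n = (54.43, 37.71), R = N − 7.4·n = (61.44, 24.68). Then cos ∠JCN = CJ·CN / (|CJ||CN|), giving 6.260°.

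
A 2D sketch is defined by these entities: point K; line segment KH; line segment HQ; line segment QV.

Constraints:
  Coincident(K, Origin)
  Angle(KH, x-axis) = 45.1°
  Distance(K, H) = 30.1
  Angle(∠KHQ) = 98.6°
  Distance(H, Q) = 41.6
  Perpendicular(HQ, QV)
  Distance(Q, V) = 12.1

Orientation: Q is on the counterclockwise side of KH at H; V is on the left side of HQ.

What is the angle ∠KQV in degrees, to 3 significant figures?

57.2°

∠KHQ = 98.6°, so HQ runs at 45.1° + (180° − 98.6°) = 126° from the x-axis; with |HQ| = 41.6, Q = H + 41.6·(cos 126°, sin 126°) = (-3.50, 54.8). HQ ⟂ QV; with |QV| = 12.1 on the left of HQ, V = Q + 12.1·(-0.804, -0.595) = (-13.2, 47.6). Then cos ∠KQV = QK·QV / (|QK||QV|), giving 57.2°.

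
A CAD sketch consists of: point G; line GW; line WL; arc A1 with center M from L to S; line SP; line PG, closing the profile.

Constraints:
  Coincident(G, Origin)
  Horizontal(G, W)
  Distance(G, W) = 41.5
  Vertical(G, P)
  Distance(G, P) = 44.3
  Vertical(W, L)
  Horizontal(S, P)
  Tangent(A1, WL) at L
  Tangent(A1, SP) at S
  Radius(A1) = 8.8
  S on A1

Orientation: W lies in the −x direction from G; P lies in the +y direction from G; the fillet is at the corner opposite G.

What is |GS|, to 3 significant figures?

55.1

G is at the origin; G and W share the same y with |GW| = 41.5 and W on the −x side, so W = (-41.5, 0.00). GP is vertical with |GP| = 44.3 and P on the +y side, so P = (0.00, 44.3). The virtual corner opposite G is at (-41.5, 44.3). A1 meets WL tangentially, so ML is at right angles to WL and the tangent condition forces MS to be normal to SP, with radius 8.8, so the center M sits 8.8 in from both sides at M = (-32.7, 35.5). That places the tangent points at L = (-41.5, 35.5) on WL and S = (-32.7, 44.3) on SP. Then |GS| = |S − G| = 55.1.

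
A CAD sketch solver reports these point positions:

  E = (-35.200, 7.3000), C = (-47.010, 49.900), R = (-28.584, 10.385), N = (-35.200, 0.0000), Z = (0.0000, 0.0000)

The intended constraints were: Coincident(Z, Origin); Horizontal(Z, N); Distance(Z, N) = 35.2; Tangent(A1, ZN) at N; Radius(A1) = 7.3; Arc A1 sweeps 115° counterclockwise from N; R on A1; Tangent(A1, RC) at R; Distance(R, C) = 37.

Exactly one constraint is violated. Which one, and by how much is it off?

Distance(R, C) = 37 — off by 6.60.

Z = (0.00, 0.00) ✓; Z.y = 0.00, N.y = 0.00 ✓; |ZN| = 35.20 ✓; ∠(EN, NZ) = 90.00° ✓; |EN| = 7.300 ✓; bearing(E→R) − bearing(E→N) = 115.0° ✓; |ER| = 7.300 ✓; ∠(ER, RC) = 90.00° ✓; |RC| = 43.60 ✗.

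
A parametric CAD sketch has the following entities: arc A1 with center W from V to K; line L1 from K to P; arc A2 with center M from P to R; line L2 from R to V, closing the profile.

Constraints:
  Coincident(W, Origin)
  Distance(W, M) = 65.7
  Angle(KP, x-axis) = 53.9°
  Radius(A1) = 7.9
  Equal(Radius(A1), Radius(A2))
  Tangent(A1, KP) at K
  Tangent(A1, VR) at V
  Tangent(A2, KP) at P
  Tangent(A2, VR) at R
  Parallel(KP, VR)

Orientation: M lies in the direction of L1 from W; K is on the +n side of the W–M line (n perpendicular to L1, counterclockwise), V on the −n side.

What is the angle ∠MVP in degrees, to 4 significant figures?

6.666°

The slot axis is L1's direction at 53.9°, so u = (cos 53.9°, sin 53.9°) = (0.5892, 0.8080) and n = (−sin 53.9°, cos 53.9°) = (-0.8080, 0.5892). W is at the origin and M lies 65.7 along u from W, so M = 65.7·u = (38.71, 53.08). Tangency of A1 to both parallel lines with radius 7.9 puts K and V at W ± 7.9·n: K = (-6.383, 4.655), V = (6.383, -4.655). Equal radii place P and R the same way about M: P = M + 7.9·n = (32.33, 57.74), R = M − 7.9·n = (45.09, 48.43). Then cos ∠MVP = VM·VP / (|VM||VP|), giving 6.666°.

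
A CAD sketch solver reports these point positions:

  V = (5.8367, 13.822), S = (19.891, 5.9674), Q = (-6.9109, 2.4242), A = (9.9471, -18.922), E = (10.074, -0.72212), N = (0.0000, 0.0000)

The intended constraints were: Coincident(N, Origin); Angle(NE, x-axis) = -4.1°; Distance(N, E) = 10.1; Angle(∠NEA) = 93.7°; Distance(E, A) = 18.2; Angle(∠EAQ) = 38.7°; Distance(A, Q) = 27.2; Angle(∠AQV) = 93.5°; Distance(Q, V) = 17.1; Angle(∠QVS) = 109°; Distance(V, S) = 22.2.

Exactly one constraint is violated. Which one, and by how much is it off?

Distance(V, S) = 22.2 — off by 6.10.

N = (0.00, 0.00) ✓; NE at -4.100° ✓; |NE| = 10.10 ✓; ∠NEA = 93.70° ✓; |EA| = 18.20 ✓; ∠EAQ = 38.70° ✓; |AQ| = 27.20 ✓; ∠AQV = 93.50° ✓; |QV| = 17.10 ✓; ∠QVS = 109.0° ✓; |VS| = 16.10 ✗.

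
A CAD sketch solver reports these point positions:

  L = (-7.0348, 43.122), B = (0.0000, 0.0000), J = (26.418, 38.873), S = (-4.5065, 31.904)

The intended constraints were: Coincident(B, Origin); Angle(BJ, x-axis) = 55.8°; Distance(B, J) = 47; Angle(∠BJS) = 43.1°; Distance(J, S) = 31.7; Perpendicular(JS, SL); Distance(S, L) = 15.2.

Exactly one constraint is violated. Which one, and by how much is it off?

Distance(S, L) = 15.2 — off by 3.70.

B = (0.00, 0.00) ✓; BJ at 55.80° ✓; |BJ| = 47.00 ✓; ∠BJS = 43.10° ✓; |JS| = 31.70 ✓; ∠(JS, SL) = 90.00° ✓; |SL| = 11.50 ✗.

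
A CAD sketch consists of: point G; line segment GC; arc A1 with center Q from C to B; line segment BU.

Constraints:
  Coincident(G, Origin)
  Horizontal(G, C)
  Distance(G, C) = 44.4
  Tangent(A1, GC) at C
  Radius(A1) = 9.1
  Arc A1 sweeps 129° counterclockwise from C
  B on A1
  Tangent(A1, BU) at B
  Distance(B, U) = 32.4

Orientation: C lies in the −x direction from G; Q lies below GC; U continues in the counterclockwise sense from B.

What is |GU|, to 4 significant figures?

50.66

On A1, C sits at bearing 90° from Q; a 129° counterclockwise sweep puts B at bearing 219°, so B = Q + 9.1·(cos 219°, sin 219°) = (-51.47, -14.83). The tangent condition forces QB to be normal to BU, so BU runs along (−sin 219°, cos 219°); with |BU| = 32.4, U = (-31.08, -40.01). Then |GU| = |U − G| = 50.66.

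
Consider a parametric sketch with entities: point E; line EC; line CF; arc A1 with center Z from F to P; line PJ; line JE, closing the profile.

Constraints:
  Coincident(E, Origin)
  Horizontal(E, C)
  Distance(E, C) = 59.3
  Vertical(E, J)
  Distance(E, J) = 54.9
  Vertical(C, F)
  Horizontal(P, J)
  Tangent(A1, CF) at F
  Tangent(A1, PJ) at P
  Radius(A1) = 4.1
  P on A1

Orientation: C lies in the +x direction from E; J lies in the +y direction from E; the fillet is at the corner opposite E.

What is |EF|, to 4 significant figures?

78.08

E is at the origin; E and C share the same y with |EC| = 59.3 and C on the +x side, so C = (59.30, 0.000). E and J share the same x with |EJ| = 54.9 and J on the +y side, so J = (0.000, 54.90). The virtual corner opposite E is at (59.30, 54.90). Tangency of A1 to CF means the radius ZF is perpendicular to CF and A1 meets PJ tangentially, so ZP is at right angles to PJ, with radius 4.1, so the center Z sits 4.1 in from both sides at Z = (55.20, 50.80). That places the tangent points at F = (59.30, 50.80) on CF and P = (55.20, 54.90) on PJ. Then |EF| = |F − E| = 78.08.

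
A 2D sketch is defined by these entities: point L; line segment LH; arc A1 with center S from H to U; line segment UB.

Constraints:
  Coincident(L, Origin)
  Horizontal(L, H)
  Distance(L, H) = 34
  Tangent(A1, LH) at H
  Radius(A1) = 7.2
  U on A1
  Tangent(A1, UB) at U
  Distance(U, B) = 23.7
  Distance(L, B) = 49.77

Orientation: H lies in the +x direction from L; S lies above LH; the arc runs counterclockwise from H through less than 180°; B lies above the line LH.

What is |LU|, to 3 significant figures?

41.9

Checks: |SU| = 7.200 ✓; ∠(SU, UB) = 90.00° ✓; |UB| = 23.70 ✓; |LB| = 49.77 ✓.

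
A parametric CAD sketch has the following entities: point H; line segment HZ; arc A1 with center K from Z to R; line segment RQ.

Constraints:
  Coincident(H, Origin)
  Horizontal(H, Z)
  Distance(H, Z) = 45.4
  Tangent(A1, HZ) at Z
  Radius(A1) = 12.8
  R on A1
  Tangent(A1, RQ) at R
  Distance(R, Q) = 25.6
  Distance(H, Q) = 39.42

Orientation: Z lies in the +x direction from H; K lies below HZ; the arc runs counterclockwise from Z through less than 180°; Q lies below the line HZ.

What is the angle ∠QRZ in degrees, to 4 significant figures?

146.3°

Checks: |KZ| = 12.80 ✓; |KR| = 12.80 ✓; ∠(KR, RQ) = 90.00° ✓; |RQ| = 25.60 ✓; |HQ| = 39.42 ✓.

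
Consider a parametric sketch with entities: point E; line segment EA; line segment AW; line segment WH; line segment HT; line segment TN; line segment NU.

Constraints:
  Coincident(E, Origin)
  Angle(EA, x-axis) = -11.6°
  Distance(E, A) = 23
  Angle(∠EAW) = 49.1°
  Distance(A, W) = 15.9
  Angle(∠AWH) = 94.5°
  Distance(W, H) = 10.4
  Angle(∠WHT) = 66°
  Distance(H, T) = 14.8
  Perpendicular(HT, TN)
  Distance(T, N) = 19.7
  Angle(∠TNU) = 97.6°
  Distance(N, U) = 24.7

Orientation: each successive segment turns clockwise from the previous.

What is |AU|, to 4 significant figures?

34.46

E is at the origin; EA runs at -11.6° with length 23.0, so A = (22.53, -4.625). ∠EAW = 49.1° gives AW at -142.5° from the x-axis; with |AW| = 15.9, W = (9.916, -14.30). ∠AWH = 94.5° gives WH at 132.0° from the x-axis; with |WH| = 10.4, H = (2.957, -6.575). ∠WHT = 66.0° gives HT at 18.00° from the x-axis; with |HT| = 14.8, T = (17.03, -2.002). The perpendicularity gives TN at right angles to HT, so TN runs at -72.00°; with |TN| = 19.7, N = (23.12, -20.74). ∠TNU = 97.6° gives NU at -154.4° from the x-axis; with |NU| = 24.7, U = (0.8450, -31.41). Then |AU| = |U − A| = 34.46.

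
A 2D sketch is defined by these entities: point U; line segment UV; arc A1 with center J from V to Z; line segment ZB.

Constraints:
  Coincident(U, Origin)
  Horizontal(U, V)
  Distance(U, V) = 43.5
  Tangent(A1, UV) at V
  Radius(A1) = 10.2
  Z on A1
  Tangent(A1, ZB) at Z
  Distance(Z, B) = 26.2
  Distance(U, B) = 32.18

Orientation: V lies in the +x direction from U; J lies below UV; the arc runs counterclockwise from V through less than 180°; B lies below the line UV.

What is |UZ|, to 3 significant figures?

35.5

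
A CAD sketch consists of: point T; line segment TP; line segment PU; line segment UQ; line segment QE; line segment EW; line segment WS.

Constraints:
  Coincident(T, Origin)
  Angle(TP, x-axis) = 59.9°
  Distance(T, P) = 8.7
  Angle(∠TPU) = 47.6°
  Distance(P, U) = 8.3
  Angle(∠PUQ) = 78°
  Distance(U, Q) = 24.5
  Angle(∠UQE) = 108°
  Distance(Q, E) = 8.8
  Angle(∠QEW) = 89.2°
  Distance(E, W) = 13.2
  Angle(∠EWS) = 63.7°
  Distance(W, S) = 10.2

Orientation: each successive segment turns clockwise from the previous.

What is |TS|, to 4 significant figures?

9.503

T is at the origin; TP runs at 59.9° with length 8.7, so P = (4.363, 7.527). ∠TPU = 47.6° gives PU at -72.50° from the x-axis; with |PU| = 8.3, U = (6.859, -0.3890). ∠PUQ = 78.0° gives UQ at -174.5° from the x-axis; with |UQ| = 24.5, Q = (-17.53, -2.737). ∠UQE = 108.0° gives QE at 113.5° from the x-axis; with |QE| = 8.8, E = (-21.04, 5.333). ∠QEW = 89.2° gives EW at 22.70° from the x-axis; with |EW| = 13.2, W = (-8.860, 10.43). ∠EWS = 63.7° gives WS at -93.60° from the x-axis; with |WS| = 10.2, S = (-9.500, 0.2470). Then |TS| = |S − T| = 9.503.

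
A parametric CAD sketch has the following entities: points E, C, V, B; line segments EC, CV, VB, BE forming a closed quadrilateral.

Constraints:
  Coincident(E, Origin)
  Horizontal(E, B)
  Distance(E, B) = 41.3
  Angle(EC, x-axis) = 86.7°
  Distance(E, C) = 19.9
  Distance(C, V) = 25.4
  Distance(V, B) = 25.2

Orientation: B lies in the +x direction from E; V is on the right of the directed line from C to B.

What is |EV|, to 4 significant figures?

16.12

Checks: |CV| = 25.40 ✓; |VB| = 25.20 ✓.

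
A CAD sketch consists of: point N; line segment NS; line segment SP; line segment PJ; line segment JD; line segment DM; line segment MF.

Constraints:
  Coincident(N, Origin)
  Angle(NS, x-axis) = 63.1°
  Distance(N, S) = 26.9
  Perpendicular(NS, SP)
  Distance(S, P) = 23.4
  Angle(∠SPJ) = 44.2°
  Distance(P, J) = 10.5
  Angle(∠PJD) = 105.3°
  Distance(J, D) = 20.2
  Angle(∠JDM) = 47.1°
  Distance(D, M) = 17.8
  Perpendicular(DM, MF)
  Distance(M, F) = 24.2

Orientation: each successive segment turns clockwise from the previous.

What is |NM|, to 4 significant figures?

38.21

∠PJD = 105.3° gives JD at 122.6° from the x-axis; with |JD| = 20.2, D = (12.13, 27.30). ∠JDM = 47.1° gives DM at -10.30° from the x-axis; with |DM| = 17.8, M = (29.64, 24.11). Then |NM| = |M − N| = 38.21.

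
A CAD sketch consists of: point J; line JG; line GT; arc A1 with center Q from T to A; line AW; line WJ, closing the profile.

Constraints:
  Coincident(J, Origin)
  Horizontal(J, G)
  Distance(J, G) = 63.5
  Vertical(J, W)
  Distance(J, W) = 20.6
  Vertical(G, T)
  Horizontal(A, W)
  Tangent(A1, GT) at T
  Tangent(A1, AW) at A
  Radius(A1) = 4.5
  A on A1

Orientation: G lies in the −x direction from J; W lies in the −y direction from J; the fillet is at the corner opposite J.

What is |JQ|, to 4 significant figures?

61.16

J is at the origin; J and G share the same y with |JG| = 63.5 and G on the −x side, so G = (-63.50, 0.000). J and W share the same x with |JW| = 20.6 and W on the −y side, so W = (0.000, -20.60). The virtual corner opposite J is at (-63.50, -20.60). Tangency of A1 to GT means the radius QT is perpendicular to GT and tangency of A1 to AW means the radius QA is perpendicular to AW, with radius 4.5, so the center Q sits 4.5 in from both sides at Q = (-59.00, -16.10). Then |JQ| = |Q − J| = 61.16.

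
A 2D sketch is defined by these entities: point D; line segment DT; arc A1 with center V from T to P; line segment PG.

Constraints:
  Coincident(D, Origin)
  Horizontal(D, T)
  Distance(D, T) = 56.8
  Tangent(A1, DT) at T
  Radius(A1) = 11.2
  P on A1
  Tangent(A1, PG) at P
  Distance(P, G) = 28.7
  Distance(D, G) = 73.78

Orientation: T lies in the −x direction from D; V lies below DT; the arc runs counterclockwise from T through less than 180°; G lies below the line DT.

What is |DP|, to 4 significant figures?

69.08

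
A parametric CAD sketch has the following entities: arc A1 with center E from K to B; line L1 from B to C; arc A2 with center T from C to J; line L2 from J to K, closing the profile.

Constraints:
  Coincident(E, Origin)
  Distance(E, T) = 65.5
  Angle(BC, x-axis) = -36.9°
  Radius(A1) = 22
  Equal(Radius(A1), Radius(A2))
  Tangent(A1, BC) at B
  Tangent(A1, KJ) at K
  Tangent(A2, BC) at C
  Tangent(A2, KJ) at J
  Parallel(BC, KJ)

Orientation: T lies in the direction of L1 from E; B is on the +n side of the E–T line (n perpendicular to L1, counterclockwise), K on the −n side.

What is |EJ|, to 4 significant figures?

69.10

The slot axis is L1's direction at -36.9°, so u = (cos -36.9°, sin -36.9°) = (0.7997, -0.6004) and n = (−sin -36.9°, cos -36.9°) = (0.6004, 0.7997). E is at the origin and T lies 65.5 along u from E, so T = 65.5·u = (52.38, -39.33). Tangency of A1 to both parallel lines with radius 22.0 puts B and K at E ± 22.0·n: B = (13.21, 17.59), K = (-13.21, -17.59). Equal radii place C and J the same way about T: C = T + 22.0·n = (65.59, -21.73), J = T − 22.0·n = (39.17, -56.92). Then |EJ| = |J − E| = 69.10.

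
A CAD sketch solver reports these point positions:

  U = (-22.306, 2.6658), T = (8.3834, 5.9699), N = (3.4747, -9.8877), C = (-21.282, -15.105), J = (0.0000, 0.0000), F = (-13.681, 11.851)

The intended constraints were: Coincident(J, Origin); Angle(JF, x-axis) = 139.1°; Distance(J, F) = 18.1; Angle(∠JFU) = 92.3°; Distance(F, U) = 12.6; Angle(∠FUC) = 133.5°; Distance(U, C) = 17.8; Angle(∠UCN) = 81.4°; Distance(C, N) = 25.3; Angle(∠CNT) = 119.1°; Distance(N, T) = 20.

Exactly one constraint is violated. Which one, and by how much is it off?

Distance(N, T) = 20 — off by 3.40.

J = (0.00, 0.00) ✓; JF at 139.1° ✓; |JF| = 18.10 ✓; ∠JFU = 92.30° ✓; |FU| = 12.60 ✓; ∠FUC = 133.5° ✓; |UC| = 17.80 ✓; ∠UCN = 81.40° ✓; |CN| = 25.30 ✓; ∠CNT = 119.1° ✓; |NT| = 16.60 ✗.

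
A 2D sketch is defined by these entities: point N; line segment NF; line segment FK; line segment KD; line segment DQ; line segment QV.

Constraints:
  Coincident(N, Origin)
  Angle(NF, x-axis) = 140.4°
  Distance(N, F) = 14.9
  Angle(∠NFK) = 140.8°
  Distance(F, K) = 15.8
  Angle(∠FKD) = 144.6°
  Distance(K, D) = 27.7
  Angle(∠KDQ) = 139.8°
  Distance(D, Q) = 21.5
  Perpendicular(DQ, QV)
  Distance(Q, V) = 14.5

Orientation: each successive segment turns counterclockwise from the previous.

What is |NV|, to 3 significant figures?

51.6

N is at the origin; NF runs at 140.4° with length 14.9, so F = (-11.5, 9.50). ∠NFK = 140.8° gives FK at 180° from the x-axis; with |FK| = 15.8, K = (-27.3, 9.61). ∠FKD = 144.6° gives KD at -145° from the x-axis; with |KD| = 27.7, D = (-50.0, -6.28). ∠KDQ = 139.8° gives DQ at -105° from the x-axis; with |DQ| = 21.5, Q = (-55.5, -27.1). DQ ⟂ QV, so QV runs at -14.8°; with |QV| = 14.5, V = (-41.4, -30.8). Then |NV| = |V − N| = 51.6.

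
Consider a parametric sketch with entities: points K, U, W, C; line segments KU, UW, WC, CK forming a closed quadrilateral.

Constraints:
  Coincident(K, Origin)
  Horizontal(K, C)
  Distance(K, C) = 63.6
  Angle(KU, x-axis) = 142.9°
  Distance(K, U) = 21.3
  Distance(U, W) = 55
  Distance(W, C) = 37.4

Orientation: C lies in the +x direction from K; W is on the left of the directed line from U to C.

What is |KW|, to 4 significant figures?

44.65

K is at the origin; K and C share the same y with |KC| = 63.6 and C in +x, so C = (63.6, 0). KU runs at 142.9° with |KU| = 21.3, so U = (-16.99, 12.85). W is determined by |UW| = 55.0 and |WC| = 37.4 together: it lies at the intersection of circle(U, 55.0) and circle(C, 37.4). With |UC| = 81.61, the foot of the radical line on UC is 50.77 from U and the perpendicular offset is √(55.0² − 50.77²) = 21.16. Taking the left-of-UC solution: W = (36.48, 25.75).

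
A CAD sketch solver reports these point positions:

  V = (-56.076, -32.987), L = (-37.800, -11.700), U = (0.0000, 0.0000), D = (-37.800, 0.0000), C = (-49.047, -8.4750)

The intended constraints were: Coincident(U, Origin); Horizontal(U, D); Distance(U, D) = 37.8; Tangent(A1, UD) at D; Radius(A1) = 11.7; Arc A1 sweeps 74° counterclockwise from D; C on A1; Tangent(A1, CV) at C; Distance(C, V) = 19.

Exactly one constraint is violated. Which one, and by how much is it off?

Distance(C, V) = 19 — off by 6.50.

U = (0.00, 0.00) ✓; U.y = 0.00, D.y = 0.00 ✓; |UD| = 37.80 ✓; ∠(LD, DU) = 90.00° ✓; |LD| = 11.70 ✓; bearing(L→C) − bearing(L→D) = 74.00° ✓; |LC| = 11.70 ✓; ∠(LC, CV) = 90.00° ✓; |CV| = 25.50 ✗.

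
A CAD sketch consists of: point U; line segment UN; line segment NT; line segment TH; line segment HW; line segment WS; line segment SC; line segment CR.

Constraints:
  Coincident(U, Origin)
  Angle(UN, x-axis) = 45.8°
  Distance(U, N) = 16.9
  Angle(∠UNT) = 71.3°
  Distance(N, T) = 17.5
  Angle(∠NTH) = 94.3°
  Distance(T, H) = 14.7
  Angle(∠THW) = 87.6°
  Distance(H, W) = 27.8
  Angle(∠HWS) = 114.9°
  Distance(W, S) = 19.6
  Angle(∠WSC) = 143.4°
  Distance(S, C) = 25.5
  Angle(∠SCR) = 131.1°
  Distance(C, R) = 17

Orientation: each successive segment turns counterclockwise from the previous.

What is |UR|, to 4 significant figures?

52.08

U is at the origin; UN runs at 45.8° with length 16.9, so N = (11.78, 12.12). ∠UNT = 71.3° gives NT at 154.5° from the x-axis; with |NT| = 17.5, T = (-4.013, 19.65). ∠NTH = 94.3° gives TH at -119.8° from the x-axis; with |TH| = 14.7, H = (-11.32, 6.894). ∠THW = 87.6° gives HW at -27.40° from the x-axis; with |HW| = 27.8, W = (13.36, -5.900). ∠HWS = 114.9° gives WS at 37.70° from the x-axis; with |WS| = 19.6, S = (28.87, 6.086). ∠WSC = 143.4° gives SC at 74.30° from the x-axis; with |SC| = 25.5, C = (35.77, 30.63). ∠SCR = 131.1° gives CR at 123.2° from the x-axis; with |CR| = 17.0, R = (26.46, 44.86). Then |UR| = |R − U| = 52.08.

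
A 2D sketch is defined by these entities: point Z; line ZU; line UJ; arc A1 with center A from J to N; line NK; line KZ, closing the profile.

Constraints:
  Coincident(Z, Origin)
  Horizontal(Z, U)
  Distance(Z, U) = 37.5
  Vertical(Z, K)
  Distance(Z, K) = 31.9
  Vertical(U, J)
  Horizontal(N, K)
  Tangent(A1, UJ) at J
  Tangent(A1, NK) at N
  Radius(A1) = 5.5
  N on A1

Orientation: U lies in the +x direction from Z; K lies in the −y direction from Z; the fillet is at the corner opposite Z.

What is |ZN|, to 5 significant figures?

45.184

Z is at the origin; ZU is horizontal with |ZU| = 37.5 and U on the +x side, so U = (37.500, 0.0000). ZK is vertical with |ZK| = 31.9 and K on the −y side, so K = (0.0000, -31.900). The virtual corner opposite Z is at (37.500, -31.900). Since A1 is tangent to UJ there, AJ ⟂ UJ and tangency of A1 to NK means the radius AN is perpendicular to NK, with radius 5.5, so the center A sits 5.5 in from both sides at A = (32.000, -26.400). That places the tangent points at J = (37.500, -26.400) on UJ and N = (32.000, -31.900) on NK. Then |ZN| = |N − Z| = 45.184.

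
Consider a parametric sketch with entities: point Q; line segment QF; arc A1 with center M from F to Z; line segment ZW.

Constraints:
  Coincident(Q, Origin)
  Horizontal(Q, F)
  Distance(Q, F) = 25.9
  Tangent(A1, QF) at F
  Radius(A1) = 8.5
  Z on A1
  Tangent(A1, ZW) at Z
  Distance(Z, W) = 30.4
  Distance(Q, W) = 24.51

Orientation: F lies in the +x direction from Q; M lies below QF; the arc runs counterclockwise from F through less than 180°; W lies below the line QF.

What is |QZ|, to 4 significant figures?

19.95

Checks: |MZ| = 8.500 ✓; ∠(MZ, ZW) = 90.00° ✓; |ZW| = 30.40 ✓; |QW| = 24.51 ✓.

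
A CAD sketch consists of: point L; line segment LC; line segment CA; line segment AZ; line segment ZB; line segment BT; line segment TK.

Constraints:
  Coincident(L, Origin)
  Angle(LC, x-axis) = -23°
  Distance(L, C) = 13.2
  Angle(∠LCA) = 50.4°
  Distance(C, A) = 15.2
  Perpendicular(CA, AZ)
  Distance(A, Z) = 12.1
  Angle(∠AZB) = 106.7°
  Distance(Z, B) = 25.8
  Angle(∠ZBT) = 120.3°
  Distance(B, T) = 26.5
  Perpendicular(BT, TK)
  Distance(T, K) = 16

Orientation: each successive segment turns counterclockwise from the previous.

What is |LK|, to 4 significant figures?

33.38

L is at the origin; LC runs at -23.0° with length 13.2, so C = (12.15, -5.158). ∠LCA = 50.4° gives CA at 106.6° from the x-axis; with |CA| = 15.2, A = (7.808, 9.409). CA is perpendicular to AZ, so AZ runs at -163.4°; with |AZ| = 12.1, Z = (-3.788, 5.952). ∠AZB = 106.7° gives ZB at -90.10° from the x-axis; with |ZB| = 25.8, B = (-3.833, -19.85). ∠ZBT = 120.3° gives BT at -30.40° from the x-axis; with |BT| = 26.5, T = (19.02, -33.26). BT ⟂ TK, so TK runs at 59.60°; with |TK| = 16.0, K = (27.12, -19.46). Then |LK| = |K − L| = 33.38.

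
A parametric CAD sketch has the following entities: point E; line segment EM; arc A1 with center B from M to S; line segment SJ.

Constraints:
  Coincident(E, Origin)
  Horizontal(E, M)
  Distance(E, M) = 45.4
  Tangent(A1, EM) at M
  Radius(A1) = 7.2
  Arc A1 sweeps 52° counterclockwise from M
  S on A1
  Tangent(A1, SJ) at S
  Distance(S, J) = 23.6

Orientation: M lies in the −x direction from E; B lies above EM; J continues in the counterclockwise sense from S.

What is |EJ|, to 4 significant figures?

33.03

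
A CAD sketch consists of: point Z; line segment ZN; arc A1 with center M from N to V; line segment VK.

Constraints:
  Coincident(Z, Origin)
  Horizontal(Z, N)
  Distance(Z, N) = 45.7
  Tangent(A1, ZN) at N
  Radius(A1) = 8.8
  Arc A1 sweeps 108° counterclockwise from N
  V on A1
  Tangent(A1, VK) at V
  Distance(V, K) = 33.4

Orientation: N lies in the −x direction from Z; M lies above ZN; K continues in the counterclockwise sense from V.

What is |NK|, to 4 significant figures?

43.33

On A1, N sits at bearing -90° from M; a 108° counterclockwise sweep puts V at bearing 18°, so V = M + 8.8·(cos 18°, sin 18°) = (-37.33, 11.52). Since A1 is tangent to VK there, MV ⟂ VK, so VK runs along (−sin 18°, cos 18°); with |VK| = 33.4, K = (-47.65, 43.28). Then |NK| = |K − N| = 43.33.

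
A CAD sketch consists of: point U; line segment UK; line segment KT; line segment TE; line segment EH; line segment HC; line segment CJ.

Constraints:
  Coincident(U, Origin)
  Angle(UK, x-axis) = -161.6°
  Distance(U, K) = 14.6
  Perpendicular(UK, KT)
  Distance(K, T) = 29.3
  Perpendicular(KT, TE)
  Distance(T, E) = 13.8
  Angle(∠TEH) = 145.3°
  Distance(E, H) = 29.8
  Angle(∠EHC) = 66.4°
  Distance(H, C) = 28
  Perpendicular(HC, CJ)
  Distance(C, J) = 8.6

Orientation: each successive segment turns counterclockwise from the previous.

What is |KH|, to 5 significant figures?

40.237

U is at the origin; UK runs at -161.6° with length 14.6, so K = (-13.854, -4.6085). The perpendicularity gives KT at right angles to UK, so KT runs at -71.600°; with |KT| = 29.3, T = (-4.6051, -32.411). KT is perpendicular to TE, so TE runs at 18.400°; with |TE| = 13.8, E = (8.4894, -28.055). ∠TEH = 145.3° gives EH at 53.100° from the x-axis; with |EH| = 29.8, H = (26.382, -4.2240). Then |KH| = |H − K| = 40.237.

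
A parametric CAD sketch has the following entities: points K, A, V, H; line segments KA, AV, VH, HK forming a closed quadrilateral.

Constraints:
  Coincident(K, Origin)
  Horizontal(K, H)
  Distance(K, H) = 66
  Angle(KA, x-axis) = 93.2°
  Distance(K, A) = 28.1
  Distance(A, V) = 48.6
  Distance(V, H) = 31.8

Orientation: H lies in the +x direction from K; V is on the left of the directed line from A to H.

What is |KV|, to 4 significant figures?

53.43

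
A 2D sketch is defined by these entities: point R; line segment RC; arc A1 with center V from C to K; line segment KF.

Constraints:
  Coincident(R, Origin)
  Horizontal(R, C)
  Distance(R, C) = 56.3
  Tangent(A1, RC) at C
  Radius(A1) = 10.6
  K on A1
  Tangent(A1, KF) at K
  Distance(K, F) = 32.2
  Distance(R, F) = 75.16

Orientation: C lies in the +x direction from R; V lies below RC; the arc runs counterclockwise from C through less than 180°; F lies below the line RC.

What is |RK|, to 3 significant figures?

49.2

R is at the origin; R and C share the same y with |RC| = 56.3 and C on the +x side, so C = (56.3, 0.00). Since A1 is tangent to RC there, VC ⟂ RC, so V = C + (0, -10.6) = (56.3, -10.6). Since VK ⟂ KF (tangency), |VF| = √(10.6² + 32.2²) = 33.9 regardless of where K sits on A1. So F lies on both circle(R, 75.16) and circle(V, 33.9); the below-RC intersection is F = (60.8, -44.2). K is the foot of the tangent from F: K = (46.8, -15.2).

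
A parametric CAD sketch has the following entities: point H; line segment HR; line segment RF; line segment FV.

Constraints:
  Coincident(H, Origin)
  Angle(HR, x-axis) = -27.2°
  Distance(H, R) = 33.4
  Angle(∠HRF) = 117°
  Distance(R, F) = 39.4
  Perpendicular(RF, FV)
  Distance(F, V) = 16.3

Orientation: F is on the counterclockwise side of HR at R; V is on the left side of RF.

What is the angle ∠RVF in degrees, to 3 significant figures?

67.5°

∠HRF = 117.0°, so RF runs at -27.2° + (180° − 117.0°) = 35.8° from the x-axis; with |RF| = 39.4, F = R + 39.4·(cos 35.8°, sin 35.8°) = (61.7, 7.78). RF is perpendicular to FV; with |FV| = 16.3 on the left of RF, V = F + 16.3·(-0.585, 0.811) = (52.1, 21.0). Then cos ∠RVF = VR·VF / (|VR||VF|), giving 67.5°.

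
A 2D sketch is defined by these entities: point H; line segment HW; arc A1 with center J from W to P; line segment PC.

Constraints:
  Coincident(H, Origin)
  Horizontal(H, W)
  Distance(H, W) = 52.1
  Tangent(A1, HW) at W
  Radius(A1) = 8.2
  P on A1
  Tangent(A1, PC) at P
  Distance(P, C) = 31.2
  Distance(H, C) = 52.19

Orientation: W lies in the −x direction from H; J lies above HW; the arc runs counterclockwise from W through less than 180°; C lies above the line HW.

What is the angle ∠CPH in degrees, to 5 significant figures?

85.136°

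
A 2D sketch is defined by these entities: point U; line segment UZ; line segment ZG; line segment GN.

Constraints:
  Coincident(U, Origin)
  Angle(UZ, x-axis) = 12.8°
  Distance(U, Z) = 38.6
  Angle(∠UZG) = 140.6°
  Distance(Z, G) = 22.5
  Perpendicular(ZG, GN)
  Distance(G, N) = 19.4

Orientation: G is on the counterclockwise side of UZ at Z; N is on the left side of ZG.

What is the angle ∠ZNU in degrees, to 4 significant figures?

46.34°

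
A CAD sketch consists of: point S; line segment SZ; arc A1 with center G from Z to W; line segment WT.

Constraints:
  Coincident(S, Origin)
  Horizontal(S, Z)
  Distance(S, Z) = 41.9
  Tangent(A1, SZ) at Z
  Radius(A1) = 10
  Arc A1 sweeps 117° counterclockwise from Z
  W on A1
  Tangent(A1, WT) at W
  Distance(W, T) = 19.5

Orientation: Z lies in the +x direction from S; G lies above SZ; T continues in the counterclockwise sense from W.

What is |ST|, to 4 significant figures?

52.72

S is at the origin; S and Z share the same y with |SZ| = 41.9 and Z on the +x side, so Z = (41.90, 0.000). Since A1 is tangent to SZ there, GZ ⟂ SZ, so G = Z + (0, 10) = (41.90, 10.00). On A1, Z sits at bearing -90° from G; a 117° counterclockwise sweep puts W at bearing 27°, so W = G + 10.0·(cos 27°, sin 27°) = (50.81, 14.54). A1 meets WT tangentially, so GW is at right angles to WT, so WT runs along (−sin 27°, cos 27°); with |WT| = 19.5, T = (41.96, 31.91). Then |ST| = |T − S| = 52.72.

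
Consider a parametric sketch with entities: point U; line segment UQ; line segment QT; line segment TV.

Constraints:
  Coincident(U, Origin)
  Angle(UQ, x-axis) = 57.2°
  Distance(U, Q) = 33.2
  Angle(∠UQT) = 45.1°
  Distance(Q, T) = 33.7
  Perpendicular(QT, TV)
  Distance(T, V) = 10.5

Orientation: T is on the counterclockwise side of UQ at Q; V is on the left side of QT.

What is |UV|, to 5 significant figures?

16.577

∠UQT = 45.1°, so QT runs at 57.2° + (180° − 45.1°) = 192.10° from the x-axis; with |QT| = 33.7, T = Q + 33.7·(cos 192.10°, sin 192.10°) = (-14.967, 20.843). QT is perpendicular to TV; with |TV| = 10.5 on the left of QT, V = T + 10.5·(0.20962, -0.97778) = (-12.766, 10.576). Then |UV| = |V − U| = 16.577.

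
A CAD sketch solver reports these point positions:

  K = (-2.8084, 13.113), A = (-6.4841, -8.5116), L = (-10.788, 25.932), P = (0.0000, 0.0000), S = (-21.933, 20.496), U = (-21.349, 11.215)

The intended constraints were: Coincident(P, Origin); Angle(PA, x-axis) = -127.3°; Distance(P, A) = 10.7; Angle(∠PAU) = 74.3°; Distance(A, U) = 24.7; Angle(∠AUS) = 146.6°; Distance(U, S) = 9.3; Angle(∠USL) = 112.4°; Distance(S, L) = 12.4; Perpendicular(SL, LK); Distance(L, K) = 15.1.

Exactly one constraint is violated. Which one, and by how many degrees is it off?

Perpendicular(SL, LK) — off by 5.90°.

P = (0.00, 0.00) ✓; PA at -127.3° ✓; |PA| = 10.70 ✓; ∠PAU = 74.30° ✓; |AU| = 24.70 ✓; ∠AUS = 146.6° ✓; |US| = 9.299 ✓; ∠USL = 112.4° ✓; |SL| = 12.40 ✓; ∠(SL, LK) = 84.10° ✗; |LK| = 15.10 ✓.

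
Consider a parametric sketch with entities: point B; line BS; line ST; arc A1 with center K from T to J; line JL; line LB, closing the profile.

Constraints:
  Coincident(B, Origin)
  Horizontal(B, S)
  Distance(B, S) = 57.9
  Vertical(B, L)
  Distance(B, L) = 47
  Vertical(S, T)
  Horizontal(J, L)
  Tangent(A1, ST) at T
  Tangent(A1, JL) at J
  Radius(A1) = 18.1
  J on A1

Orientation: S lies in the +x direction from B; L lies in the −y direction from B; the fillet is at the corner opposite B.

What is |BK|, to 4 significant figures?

49.19

B and L share the same x with |BL| = 47.0 and L on the −y side, so L = (0.000, -47.00). The virtual corner opposite B is at (57.90, -47.00). A1 meets ST tangentially, so KT is at right angles to ST and since A1 is tangent to JL there, KJ ⟂ JL, with radius 18.1, so the center K sits 18.1 in from both sides at K = (39.80, -28.90). Then |BK| = |K − B| = 49.19.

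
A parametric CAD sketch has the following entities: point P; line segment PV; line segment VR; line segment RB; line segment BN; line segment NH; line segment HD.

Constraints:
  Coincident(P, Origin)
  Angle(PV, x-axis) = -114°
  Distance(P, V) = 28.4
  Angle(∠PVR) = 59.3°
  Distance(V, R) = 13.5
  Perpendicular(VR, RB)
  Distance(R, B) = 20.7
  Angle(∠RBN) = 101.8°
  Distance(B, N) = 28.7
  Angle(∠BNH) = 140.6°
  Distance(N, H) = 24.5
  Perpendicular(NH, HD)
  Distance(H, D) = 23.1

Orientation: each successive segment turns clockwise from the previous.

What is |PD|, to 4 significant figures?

49.89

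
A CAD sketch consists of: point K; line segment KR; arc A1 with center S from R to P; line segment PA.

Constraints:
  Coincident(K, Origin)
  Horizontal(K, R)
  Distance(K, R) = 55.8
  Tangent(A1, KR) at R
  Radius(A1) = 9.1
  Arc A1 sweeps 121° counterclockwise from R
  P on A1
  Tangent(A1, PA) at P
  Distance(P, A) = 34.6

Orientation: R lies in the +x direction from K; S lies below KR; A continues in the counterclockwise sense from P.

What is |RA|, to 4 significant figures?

44.59

K is at the origin; KR is horizontal with |KR| = 55.8 and R on the +x side, so R = (55.80, 0.000). Since A1 is tangent to KR there, SR ⟂ KR, so S = R + (0, -9.1) = (55.80, -9.100). On A1, R sits at bearing 90° from S; a 121° counterclockwise sweep puts P at bearing 211°, so P = S + 9.1·(cos 211°, sin 211°) = (48.00, -13.79). A1 meets PA tangentially, so SP is at right angles to PA, so PA runs along (−sin 211°, cos 211°); with |PA| = 34.6, A = (65.82, -43.44). Then |RA| = |A − R| = 44.59.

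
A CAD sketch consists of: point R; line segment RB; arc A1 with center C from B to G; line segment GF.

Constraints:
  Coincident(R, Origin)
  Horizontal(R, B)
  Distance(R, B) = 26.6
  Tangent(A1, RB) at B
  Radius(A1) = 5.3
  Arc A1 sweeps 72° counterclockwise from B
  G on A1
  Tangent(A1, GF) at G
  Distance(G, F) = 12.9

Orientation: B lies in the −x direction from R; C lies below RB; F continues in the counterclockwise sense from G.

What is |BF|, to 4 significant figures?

18.31

R is at the origin; R and B share the same y with |RB| = 26.6 and B on the −x side, so B = (-26.60, 0.000). A1 meets RB tangentially, so CB is at right angles to RB, so C = B + (0, -5.3) = (-26.60, -5.300). On A1, B sits at bearing 90° from C; a 72° counterclockwise sweep puts G at bearing 162°, so G = C + 5.3·(cos 162°, sin 162°) = (-31.64, -3.662). The tangent condition forces CG to be normal to GF, so GF runs along (−sin 162°, cos 162°); with |GF| = 12.9, F = (-35.63, -15.93). Then |BF| = |F − B| = 18.31.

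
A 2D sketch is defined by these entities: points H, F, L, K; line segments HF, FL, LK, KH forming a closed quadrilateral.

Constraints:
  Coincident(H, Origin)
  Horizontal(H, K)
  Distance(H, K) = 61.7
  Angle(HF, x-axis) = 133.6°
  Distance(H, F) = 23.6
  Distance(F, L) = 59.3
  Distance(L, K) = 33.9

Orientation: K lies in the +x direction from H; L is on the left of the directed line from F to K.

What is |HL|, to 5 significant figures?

50.347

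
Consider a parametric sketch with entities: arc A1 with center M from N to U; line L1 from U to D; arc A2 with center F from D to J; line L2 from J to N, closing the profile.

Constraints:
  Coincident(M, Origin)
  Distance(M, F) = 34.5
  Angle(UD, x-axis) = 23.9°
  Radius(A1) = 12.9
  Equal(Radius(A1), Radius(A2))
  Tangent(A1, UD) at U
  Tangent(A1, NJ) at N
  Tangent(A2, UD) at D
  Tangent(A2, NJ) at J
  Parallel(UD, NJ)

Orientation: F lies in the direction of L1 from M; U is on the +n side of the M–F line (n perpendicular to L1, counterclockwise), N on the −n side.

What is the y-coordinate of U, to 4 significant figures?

11.79

The slot axis is L1's direction at 23.9°, so u = (cos 23.9°, sin 23.9°) = (0.9143, 0.4051) and n = (−sin 23.9°, cos 23.9°) = (-0.4051, 0.9143). M is at the origin and F lies 34.5 along u from M, so F = 34.5·u = (31.54, 13.98). Tangency of A1 to both parallel lines with radius 12.9 puts U and N at M ± 12.9·n: U = (-5.226, 11.79), N = (5.226, -11.79). So U.y = 11.79.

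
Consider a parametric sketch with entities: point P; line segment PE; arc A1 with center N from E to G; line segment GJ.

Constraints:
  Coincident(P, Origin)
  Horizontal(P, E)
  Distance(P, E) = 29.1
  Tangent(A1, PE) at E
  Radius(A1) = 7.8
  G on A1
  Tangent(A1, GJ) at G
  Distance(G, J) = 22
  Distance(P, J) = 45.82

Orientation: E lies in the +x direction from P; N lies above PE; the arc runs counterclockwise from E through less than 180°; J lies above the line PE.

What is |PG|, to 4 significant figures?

37.87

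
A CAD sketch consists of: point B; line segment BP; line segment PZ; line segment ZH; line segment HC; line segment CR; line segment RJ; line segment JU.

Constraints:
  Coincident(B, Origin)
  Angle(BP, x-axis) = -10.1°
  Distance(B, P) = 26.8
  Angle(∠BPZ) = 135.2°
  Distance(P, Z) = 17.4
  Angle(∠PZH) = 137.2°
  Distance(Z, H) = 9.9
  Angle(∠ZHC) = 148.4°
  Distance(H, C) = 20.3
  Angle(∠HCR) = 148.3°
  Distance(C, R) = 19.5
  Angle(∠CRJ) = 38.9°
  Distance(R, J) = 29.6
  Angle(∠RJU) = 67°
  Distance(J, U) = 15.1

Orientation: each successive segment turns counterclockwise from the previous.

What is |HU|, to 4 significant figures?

11.65

∠CRJ = 38.9° gives RJ at -78.10° from the x-axis; with |RJ| = 29.6, J = (27.18, 17.41). ∠RJU = 67.0° gives JU at 34.90° from the x-axis; with |JU| = 15.1, U = (39.57, 26.05). Then |HU| = |U − H| = 11.65.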